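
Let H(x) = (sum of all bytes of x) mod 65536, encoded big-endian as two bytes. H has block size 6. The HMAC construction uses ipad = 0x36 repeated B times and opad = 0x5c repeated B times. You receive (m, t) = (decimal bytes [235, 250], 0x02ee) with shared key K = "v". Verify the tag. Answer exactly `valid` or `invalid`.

invalid

Key "v" = 76 is 1 byte ≤ B = 6; zero-pad to 6 bytes: K' = 76 00 00 00 00 00.
K' ⊕ ipad = 40 36 36 36 36 36; K' ⊕ opad = 2a 5c 5c 5c 5c 5c.
Inner hash: sum = 64+54+54+54+54+54+235+250 = 819 → 03 33.
Outer hash (recomputed tag): sum = 42+92+92+92+92+92+3+51 = 556 → 02 2c.
Recomputed tag = 022c; claimed = 02ee → mismatch.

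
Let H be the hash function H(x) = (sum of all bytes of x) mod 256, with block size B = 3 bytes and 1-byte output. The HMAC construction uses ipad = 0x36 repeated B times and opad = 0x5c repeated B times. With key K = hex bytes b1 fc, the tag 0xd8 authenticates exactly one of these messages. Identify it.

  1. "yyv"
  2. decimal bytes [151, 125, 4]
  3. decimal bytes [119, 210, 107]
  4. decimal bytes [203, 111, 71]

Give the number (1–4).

1

Key hex bytes b1 fc is 2 bytes ≤ B = 3; zero-pad to 3 bytes: K' = b1 fc 00.
K' ⊕ ipad = 87 ca 36; K' ⊕ opad = ed a0 5c.
m1: inner = H(87 ca 36 79 79 76) = ef; tag = H(ed a0 5c ef) = d8 ← matches
m2: inner = H(87 ca 36 97 7d 04) = 9f; tag = H(ed a0 5c 9f) = 88
m3: inner = H(87 ca 36 77 d2 6b) = 3b; tag = H(ed a0 5c 3b) = 24
m4: inner = H(87 ca 36 cb 6f 47) = 08; tag = H(ed a0 5c 08) = f1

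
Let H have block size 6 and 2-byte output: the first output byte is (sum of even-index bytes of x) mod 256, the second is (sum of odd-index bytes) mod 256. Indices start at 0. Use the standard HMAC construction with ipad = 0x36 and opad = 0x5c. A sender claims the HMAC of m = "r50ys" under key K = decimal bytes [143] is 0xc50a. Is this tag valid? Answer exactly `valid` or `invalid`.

invalid

Key decimal bytes [143] = 8f is 1 byte ≤ B = 6; zero-pad to 6 bytes: K' = 8f 00 00 00 00 00.
K' ⊕ ipad = b9 36 36 36 36 36; K' ⊕ opad = d3 5c 5c 5c 5c 5c.
Inner hash: even-index sum = 570 mod 256 = 58; odd-index sum = 336 mod 256 = 80 → 3a 50.
Outer hash (recomputed tag): even-index sum = 453 mod 256 = 197; odd-index sum = 356 mod 256 = 100 → c5 64.
Recomputed tag = c564; claimed = c50a → mismatch.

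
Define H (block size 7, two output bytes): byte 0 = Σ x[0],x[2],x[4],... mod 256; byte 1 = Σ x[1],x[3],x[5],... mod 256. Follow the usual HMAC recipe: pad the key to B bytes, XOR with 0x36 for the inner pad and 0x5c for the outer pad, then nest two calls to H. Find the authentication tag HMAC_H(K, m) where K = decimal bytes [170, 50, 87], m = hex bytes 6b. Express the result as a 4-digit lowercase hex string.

Key decimal bytes [170, 50, 87] = aa 32 57 is 3 bytes ≤ B = 7; zero-pad to 7 bytes: K' = aa 32 57 00 00 00 00.
K' ⊕ ipad = 9c 04 61 36 36 36 36.  K' ⊕ opad = f6 6e 0b 5c 5c 5c 5c.
Inner input = (K'⊕ipad) ∥ m = 9c 04 61 36 36 36 36 ∥ 6b.
Inner hash: even-index sum = 361 mod 256 = 105; odd-index sum = 219 mod 256 = 219 → 69 db.
Outer input = (K'⊕opad) ∥ inner = f6 6e 0b 5c 5c 5c 5c ∥ 69 db.
Outer hash (tag): even-index sum = 660 mod 256 = 148; odd-index sum = 399 mod 256 = 143 → 94 8f.

948f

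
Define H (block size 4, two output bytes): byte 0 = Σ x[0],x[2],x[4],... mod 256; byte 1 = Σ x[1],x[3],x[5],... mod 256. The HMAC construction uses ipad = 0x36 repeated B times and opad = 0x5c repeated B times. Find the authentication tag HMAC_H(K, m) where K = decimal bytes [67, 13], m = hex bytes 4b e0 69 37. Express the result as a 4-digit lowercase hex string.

Key decimal bytes [67, 13] = 43 0d is 2 bytes ≤ B = 4; zero-pad to 4 bytes: K' = 43 0d 00 00.
K' ⊕ ipad = 75 3b 36 36.  K' ⊕ opad = 1f 51 5c 5c.
Inner input = (K'⊕ipad) ∥ m = 75 3b 36 36 ∥ 4b e0 69 37.
Inner hash: even-index sum = 351 mod 256 = 95; odd-index sum = 392 mod 256 = 136 → 5f 88.
Outer input = (K'⊕opad) ∥ inner = 1f 51 5c 5c ∥ 5f 88.
Outer hash (tag): even-index sum = 218 mod 256 = 218; odd-index sum = 309 mod 256 = 53 → da 35.

da35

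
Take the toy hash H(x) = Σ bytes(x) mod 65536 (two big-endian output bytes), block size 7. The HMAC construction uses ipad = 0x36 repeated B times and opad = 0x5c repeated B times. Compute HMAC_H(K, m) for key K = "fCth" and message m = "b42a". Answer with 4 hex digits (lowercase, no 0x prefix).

Key "fCth" = 66 43 74 68 is 4 bytes ≤ B = 7; zero-pad to 7 bytes: K' = 66 43 74 68 00 00 00.
K' ⊕ ipad = 50 75 42 5e 36 36 36.  K' ⊕ opad = 3a 1f 28 34 5c 5c 5c.
Inner input = (K'⊕ipad) ∥ m = 50 75 42 5e 36 36 36 ∥ 62 34 32 61.
Inner hash: sum = 80+117+66+94+54+54+54+98+52+50+97 = 816 → 03 30.
Outer input = (K'⊕opad) ∥ inner = 3a 1f 28 34 5c 5c 5c ∥ 03 30.
Outer hash (tag): sum = 58+31+40+52+92+92+92+3+48 = 508 → 01 fc.

01fc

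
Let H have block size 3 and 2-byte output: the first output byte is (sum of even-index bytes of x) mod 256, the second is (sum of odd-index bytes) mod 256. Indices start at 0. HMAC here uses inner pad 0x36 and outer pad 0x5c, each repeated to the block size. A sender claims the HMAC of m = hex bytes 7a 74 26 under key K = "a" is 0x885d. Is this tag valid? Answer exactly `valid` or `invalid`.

Key "a" = 61 is 1 byte ≤ B = 3; zero-pad to 3 bytes: K' = 61 00 00.
K' ⊕ ipad = 57 36 36; K' ⊕ opad = 3d 5c 5c.
Inner hash: even-index sum = 257 mod 256 = 1; odd-index sum = 214 mod 256 = 214 → 01 d6.
Outer hash (recomputed tag): even-index sum = 367 mod 256 = 111; odd-index sum = 93 mod 256 = 93 → 6f 5d.
Recomputed tag = 6f5d; claimed = 885d → mismatch.

invalid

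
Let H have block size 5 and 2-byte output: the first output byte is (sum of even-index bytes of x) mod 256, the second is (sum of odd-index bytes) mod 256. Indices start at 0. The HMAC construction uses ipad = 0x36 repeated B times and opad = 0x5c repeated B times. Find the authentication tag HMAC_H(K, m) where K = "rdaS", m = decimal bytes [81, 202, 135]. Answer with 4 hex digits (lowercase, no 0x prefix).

56e2

Key "rdaS" = 72 64 61 53 is 4 bytes ≤ B = 5; zero-pad to 5 bytes: K' = 72 64 61 53 00.
K' ⊕ ipad = 44 52 57 65 36.  K' ⊕ opad = 2e 38 3d 0f 5c.
Inner input = (K'⊕ipad) ∥ m = 44 52 57 65 36 ∥ 51 ca 87.
Inner hash: even-index sum = 411 mod 256 = 155; odd-index sum = 399 mod 256 = 143 → 9b 8f.
Outer input = (K'⊕opad) ∥ inner = 2e 38 3d 0f 5c ∥ 9b 8f.
Outer hash (tag): even-index sum = 342 mod 256 = 86; odd-index sum = 226 mod 256 = 226 → 56 e2.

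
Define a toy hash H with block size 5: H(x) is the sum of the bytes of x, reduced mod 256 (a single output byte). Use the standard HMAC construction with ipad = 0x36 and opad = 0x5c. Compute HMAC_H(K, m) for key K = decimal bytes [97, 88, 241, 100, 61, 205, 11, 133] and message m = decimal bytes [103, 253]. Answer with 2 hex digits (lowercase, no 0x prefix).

Key decimal bytes [97, 88, 241, 100, 61, 205, 11, 133] = 61 58 f1 64 3d cd 0b 85 is 8 bytes > B = 5, so hash it first: H(key) = a8, then zero-pad to 5 bytes: K' = a8 00 00 00 00.
K' ⊕ ipad = 9e 36 36 36 36.  K' ⊕ opad = f4 5c 5c 5c 5c.
Inner input = (K'⊕ipad) ∥ m = 9e 36 36 36 36 ∥ 67 fd.
Inner hash: sum = 158+54+54+54+54+103+253 = 730; mod 256 = 218 → da.
Outer input = (K'⊕opad) ∥ inner = f4 5c 5c 5c 5c ∥ da.
Outer hash (tag): sum = 244+92+92+92+92+218 = 830; mod 256 = 62 → 3e.

3e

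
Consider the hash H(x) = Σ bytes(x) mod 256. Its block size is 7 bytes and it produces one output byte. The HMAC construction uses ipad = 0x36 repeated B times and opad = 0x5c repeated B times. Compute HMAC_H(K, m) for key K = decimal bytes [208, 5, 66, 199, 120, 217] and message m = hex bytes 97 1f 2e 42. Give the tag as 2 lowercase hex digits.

Key decimal bytes [208, 5, 66, 199, 120, 217] = d0 05 42 c7 78 d9 is 6 bytes ≤ B = 7; zero-pad to 7 bytes: K' = d0 05 42 c7 78 d9 00.
K' ⊕ ipad = e6 33 74 f1 4e ef 36.  K' ⊕ opad = 8c 59 1e 9b 24 85 5c.
Inner input = (K'⊕ipad) ∥ m = e6 33 74 f1 4e ef 36 ∥ 97 1f 2e 42.
Inner hash: sum = 230+51+116+241+78+239+54+151+31+46+66 = 1303; mod 256 = 23 → 17.
Outer input = (K'⊕opad) ∥ inner = 8c 59 1e 9b 24 85 5c ∥ 17.
Outer hash (tag): sum = 140+89+30+155+36+133+92+23 = 698; mod 256 = 186 → ba.

ba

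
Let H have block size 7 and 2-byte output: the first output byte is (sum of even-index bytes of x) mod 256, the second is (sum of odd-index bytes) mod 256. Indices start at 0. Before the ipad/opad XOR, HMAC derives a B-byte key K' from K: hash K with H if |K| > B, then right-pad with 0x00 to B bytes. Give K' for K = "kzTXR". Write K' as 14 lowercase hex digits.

6b7a5458520000

Key "kzTXR" = 6b 7a 54 58 52 is 5 bytes ≤ B = 7; zero-pad to 7 bytes: K' = 6b 7a 54 58 52 00 00.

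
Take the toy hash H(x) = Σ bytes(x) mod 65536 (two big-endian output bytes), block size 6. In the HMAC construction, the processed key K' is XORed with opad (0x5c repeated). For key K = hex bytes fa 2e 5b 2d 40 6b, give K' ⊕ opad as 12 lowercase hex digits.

Key hex bytes fa 2e 5b 2d 40 6b is exactly B = 6 bytes: K' = fa 2e 5b 2d 40 6b.
XOR each byte with 0x5c: fa⊕5c=a6, 2e⊕5c=72, 5b⊕5c=07, 2d⊕5c=71, 40⊕5c=1c, 6b⊕5c=37.

a67207711c37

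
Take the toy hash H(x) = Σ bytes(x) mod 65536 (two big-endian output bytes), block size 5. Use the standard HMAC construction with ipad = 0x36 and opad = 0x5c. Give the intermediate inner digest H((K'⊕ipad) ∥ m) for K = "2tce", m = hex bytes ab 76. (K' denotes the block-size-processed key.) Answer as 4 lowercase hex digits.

Key "2tce" = 32 74 63 65 is 4 bytes ≤ B = 5; zero-pad to 5 bytes: K' = 32 74 63 65 00.
K' ⊕ ipad = 04 42 55 53 36.
Inner input = 04 42 55 53 36 ∥ ab 76.
Inner hash: sum = 4+66+85+83+54+171+118 = 581 → 02 45.

0245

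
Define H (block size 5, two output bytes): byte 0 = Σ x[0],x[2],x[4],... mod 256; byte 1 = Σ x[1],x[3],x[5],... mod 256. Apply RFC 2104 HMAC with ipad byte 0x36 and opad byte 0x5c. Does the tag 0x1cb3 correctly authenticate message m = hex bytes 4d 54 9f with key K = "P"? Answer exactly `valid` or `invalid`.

Key "P" = 50 is 1 byte ≤ B = 5; zero-pad to 5 bytes: K' = 50 00 00 00 00.
K' ⊕ ipad = 66 36 36 36 36; K' ⊕ opad = 0c 5c 5c 5c 5c.
Inner hash: even-index sum = 294 mod 256 = 38; odd-index sum = 344 mod 256 = 88 → 26 58.
Outer hash (recomputed tag): even-index sum = 284 mod 256 = 28; odd-index sum = 222 mod 256 = 222 → 1c de.
Recomputed tag = 1cde; claimed = 1cb3 → mismatch.

invalid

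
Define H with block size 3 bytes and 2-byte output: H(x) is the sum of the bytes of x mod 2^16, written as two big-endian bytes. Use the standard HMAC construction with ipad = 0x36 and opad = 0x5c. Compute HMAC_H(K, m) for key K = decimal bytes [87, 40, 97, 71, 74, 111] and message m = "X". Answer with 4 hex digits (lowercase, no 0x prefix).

Key decimal bytes [87, 40, 97, 71, 74, 111] = 57 28 61 47 4a 6f is 6 bytes > B = 3, so hash it first: H(key) = 01 e0, then zero-pad to 3 bytes: K' = 01 e0 00.
K' ⊕ ipad = 37 d6 36.  K' ⊕ opad = 5d bc 5c.
Inner input = (K'⊕ipad) ∥ m = 37 d6 36 ∥ 58.
Inner hash: sum = 55+214+54+88 = 411 → 01 9b.
Outer input = (K'⊕opad) ∥ inner = 5d bc 5c ∥ 01 9b.
Outer hash (tag): sum = 93+188+92+1+155 = 529 → 02 11.

0211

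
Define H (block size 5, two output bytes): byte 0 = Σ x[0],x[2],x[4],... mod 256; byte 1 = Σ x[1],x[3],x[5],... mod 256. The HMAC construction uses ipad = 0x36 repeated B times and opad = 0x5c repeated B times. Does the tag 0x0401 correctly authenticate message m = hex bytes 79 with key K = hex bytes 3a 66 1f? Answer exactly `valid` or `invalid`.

valid

Key hex bytes 3a 66 1f is 3 bytes ≤ B = 5; zero-pad to 5 bytes: K' = 3a 66 1f 00 00.
K' ⊕ ipad = 0c 50 29 36 36; K' ⊕ opad = 66 3a 43 5c 5c.
Inner hash: even-index sum = 107 mod 256 = 107; odd-index sum = 255 mod 256 = 255 → 6b ff.
Outer hash (recomputed tag): even-index sum = 516 mod 256 = 4; odd-index sum = 257 mod 256 = 1 → 04 01.
Recomputed tag = 0401; claimed = 0401 → match.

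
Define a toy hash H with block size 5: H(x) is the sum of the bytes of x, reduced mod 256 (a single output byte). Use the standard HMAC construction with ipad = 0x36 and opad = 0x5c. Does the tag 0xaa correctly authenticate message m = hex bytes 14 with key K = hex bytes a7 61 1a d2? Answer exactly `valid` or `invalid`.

valid

Key hex bytes a7 61 1a d2 is 4 bytes ≤ B = 5; zero-pad to 5 bytes: K' = a7 61 1a d2 00.
K' ⊕ ipad = 91 57 2c e4 36; K' ⊕ opad = fb 3d 46 8e 5c.
Inner hash: sum = 145+87+44+228+54+20 = 578; mod 256 = 66 → 42.
Outer hash (recomputed tag): sum = 251+61+70+142+92+66 = 682; mod 256 = 170 → aa.
Recomputed tag = aa; claimed = aa → match.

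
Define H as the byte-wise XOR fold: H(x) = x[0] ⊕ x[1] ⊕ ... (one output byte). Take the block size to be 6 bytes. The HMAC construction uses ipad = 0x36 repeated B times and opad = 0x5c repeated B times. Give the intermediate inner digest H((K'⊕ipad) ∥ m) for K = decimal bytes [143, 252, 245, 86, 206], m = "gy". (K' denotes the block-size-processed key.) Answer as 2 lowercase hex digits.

Key decimal bytes [143, 252, 245, 86, 206] = 8f fc f5 56 ce is 5 bytes ≤ B = 6; zero-pad to 6 bytes: K' = 8f fc f5 56 ce 00.
K' ⊕ ipad = b9 ca c3 60 f8 36.
Inner input = b9 ca c3 60 f8 36 ∥ 67 79.
Inner hash: XOR b9⊕ca⊕c3⊕60⊕f8⊕36⊕67⊕79 = 00.

00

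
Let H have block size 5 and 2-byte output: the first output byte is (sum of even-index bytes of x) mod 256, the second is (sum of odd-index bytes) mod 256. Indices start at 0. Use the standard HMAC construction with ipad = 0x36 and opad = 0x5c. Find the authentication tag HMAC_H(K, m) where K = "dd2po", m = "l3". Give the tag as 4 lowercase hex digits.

Key "dd2po" = 64 64 32 70 6f is exactly B = 5 bytes: K' = 64 64 32 70 6f.
K' ⊕ ipad = 52 52 04 46 59.  K' ⊕ opad = 38 38 6e 2c 33.
Inner input = (K'⊕ipad) ∥ m = 52 52 04 46 59 ∥ 6c 33.
Inner hash: even-index sum = 226 mod 256 = 226; odd-index sum = 260 mod 256 = 4 → e2 04.
Outer input = (K'⊕opad) ∥ inner = 38 38 6e 2c 33 ∥ e2 04.
Outer hash (tag): even-index sum = 221 mod 256 = 221; odd-index sum = 326 mod 256 = 70 → dd 46.

dd46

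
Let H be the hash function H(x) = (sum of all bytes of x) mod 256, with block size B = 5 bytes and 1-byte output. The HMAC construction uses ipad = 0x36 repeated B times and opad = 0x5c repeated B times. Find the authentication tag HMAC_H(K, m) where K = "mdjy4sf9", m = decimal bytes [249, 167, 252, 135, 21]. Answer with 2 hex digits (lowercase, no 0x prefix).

f2

Key "mdjy4sf9" = 6d 64 6a 79 34 73 66 39 is 8 bytes > B = 5, so hash it first: H(key) = fa, then zero-pad to 5 bytes: K' = fa 00 00 00 00.
K' ⊕ ipad = cc 36 36 36 36.  K' ⊕ opad = a6 5c 5c 5c 5c.
Inner input = (K'⊕ipad) ∥ m = cc 36 36 36 36 ∥ f9 a7 fc 87 15.
Inner hash: sum = 204+54+54+54+54+249+167+252+135+21 = 1244; mod 256 = 220 → dc.
Outer input = (K'⊕opad) ∥ inner = a6 5c 5c 5c 5c ∥ dc.
Outer hash (tag): sum = 166+92+92+92+92+220 = 754; mod 256 = 242 → f2.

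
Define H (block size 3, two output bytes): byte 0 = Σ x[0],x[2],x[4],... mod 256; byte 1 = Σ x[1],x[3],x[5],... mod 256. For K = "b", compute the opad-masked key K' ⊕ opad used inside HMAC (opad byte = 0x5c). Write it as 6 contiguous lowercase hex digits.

3e5c5c

Key "b" = 62 is 1 byte ≤ B = 3; zero-pad to 3 bytes: K' = 62 00 00.
XOR each byte with 0x5c: 62⊕5c=3e, 00⊕5c=5c, 00⊕5c=5c.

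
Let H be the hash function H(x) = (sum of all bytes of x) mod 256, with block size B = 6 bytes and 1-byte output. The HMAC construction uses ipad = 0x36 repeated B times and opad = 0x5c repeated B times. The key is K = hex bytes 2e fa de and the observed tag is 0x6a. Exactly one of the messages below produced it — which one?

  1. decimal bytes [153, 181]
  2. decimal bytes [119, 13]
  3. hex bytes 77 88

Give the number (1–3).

Key hex bytes 2e fa de is 3 bytes ≤ B = 6; zero-pad to 6 bytes: K' = 2e fa de 00 00 00.
K' ⊕ ipad = 18 cc e8 36 36 36; K' ⊕ opad = 72 a6 82 5c 5c 5c.
m1: inner = H(18 cc e8 36 36 36 99 b5) = bc; tag = H(72 a6 82 5c 5c 5c bc) = 6a ← matches
m2: inner = H(18 cc e8 36 36 36 77 0d) = f2; tag = H(72 a6 82 5c 5c 5c f2) = a0
m3: inner = H(18 cc e8 36 36 36 77 88) = 6d; tag = H(72 a6 82 5c 5c 5c 6d) = 1b

1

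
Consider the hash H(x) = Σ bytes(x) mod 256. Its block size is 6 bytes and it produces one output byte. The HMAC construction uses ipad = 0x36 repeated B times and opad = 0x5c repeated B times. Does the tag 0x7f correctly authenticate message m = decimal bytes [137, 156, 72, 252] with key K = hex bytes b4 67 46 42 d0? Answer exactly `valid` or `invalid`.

Key hex bytes b4 67 46 42 d0 is 5 bytes ≤ B = 6; zero-pad to 6 bytes: K' = b4 67 46 42 d0 00.
K' ⊕ ipad = 82 51 70 74 e6 36; K' ⊕ opad = e8 3b 1a 1e 8c 5c.
Inner hash: sum = 130+81+112+116+230+54+137+156+72+252 = 1340; mod 256 = 60 → 3c.
Outer hash (recomputed tag): sum = 232+59+26+30+140+92+60 = 639; mod 256 = 127 → 7f.
Recomputed tag = 7f; claimed = 7f → match.

valid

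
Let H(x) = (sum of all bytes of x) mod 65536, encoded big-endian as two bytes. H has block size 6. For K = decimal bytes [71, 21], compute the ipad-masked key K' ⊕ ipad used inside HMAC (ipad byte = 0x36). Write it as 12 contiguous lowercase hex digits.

712336363636

Key decimal bytes [71, 21] = 47 15 is 2 bytes ≤ B = 6; zero-pad to 6 bytes: K' = 47 15 00 00 00 00.
XOR each byte with 0x36: 47⊕36=71, 15⊕36=23, 00⊕36=36, 00⊕36=36, 00⊕36=36, 00⊕36=36.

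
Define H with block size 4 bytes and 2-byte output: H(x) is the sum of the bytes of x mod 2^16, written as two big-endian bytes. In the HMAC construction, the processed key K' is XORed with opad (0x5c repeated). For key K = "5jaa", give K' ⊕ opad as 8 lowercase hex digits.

Key "5jaa" = 35 6a 61 61 is exactly B = 4 bytes: K' = 35 6a 61 61.
XOR each byte with 0x5c: 35⊕5c=69, 6a⊕5c=36, 61⊕5c=3d, 61⊕5c=3d.

69363d3d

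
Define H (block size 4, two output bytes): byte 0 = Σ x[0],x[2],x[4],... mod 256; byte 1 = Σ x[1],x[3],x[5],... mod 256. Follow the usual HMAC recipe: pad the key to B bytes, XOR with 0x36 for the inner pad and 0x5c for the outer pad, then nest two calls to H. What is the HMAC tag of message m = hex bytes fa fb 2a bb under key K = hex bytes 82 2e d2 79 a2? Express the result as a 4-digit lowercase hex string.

Key hex bytes 82 2e d2 79 a2 is 5 bytes > B = 4, so hash it first: H(key) = f6 a7, then zero-pad to 4 bytes: K' = f6 a7 00 00.
K' ⊕ ipad = c0 91 36 36.  K' ⊕ opad = aa fb 5c 5c.
Inner input = (K'⊕ipad) ∥ m = c0 91 36 36 ∥ fa fb 2a bb.
Inner hash: even-index sum = 538 mod 256 = 26; odd-index sum = 637 mod 256 = 125 → 1a 7d.
Outer input = (K'⊕opad) ∥ inner = aa fb 5c 5c ∥ 1a 7d.
Outer hash (tag): even-index sum = 288 mod 256 = 32; odd-index sum = 468 mod 256 = 212 → 20 d4.

20d4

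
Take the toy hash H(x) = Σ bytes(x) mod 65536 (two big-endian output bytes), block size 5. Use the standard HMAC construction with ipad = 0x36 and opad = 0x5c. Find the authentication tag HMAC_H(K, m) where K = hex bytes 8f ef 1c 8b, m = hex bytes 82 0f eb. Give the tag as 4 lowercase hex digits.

Key hex bytes 8f ef 1c 8b is 4 bytes ≤ B = 5; zero-pad to 5 bytes: K' = 8f ef 1c 8b 00.
K' ⊕ ipad = b9 d9 2a bd 36.  K' ⊕ opad = d3 b3 40 d7 5c.
Inner input = (K'⊕ipad) ∥ m = b9 d9 2a bd 36 ∥ 82 0f eb.
Inner hash: sum = 185+217+42+189+54+130+15+235 = 1067 → 04 2b.
Outer input = (K'⊕opad) ∥ inner = d3 b3 40 d7 5c ∥ 04 2b.
Outer hash (tag): sum = 211+179+64+215+92+4+43 = 808 → 03 28.

0328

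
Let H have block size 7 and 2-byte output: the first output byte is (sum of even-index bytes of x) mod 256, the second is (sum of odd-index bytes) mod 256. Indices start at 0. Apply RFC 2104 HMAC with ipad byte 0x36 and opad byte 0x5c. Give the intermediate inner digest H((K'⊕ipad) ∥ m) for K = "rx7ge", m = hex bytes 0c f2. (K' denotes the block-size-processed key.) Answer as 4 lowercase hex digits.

c0e1

Key "rx7ge" = 72 78 37 67 65 is 5 bytes ≤ B = 7; zero-pad to 7 bytes: K' = 72 78 37 67 65 00 00.
K' ⊕ ipad = 44 4e 01 51 53 36 36.
Inner input = 44 4e 01 51 53 36 36 ∥ 0c f2.
Inner hash: even-index sum = 448 mod 256 = 192; odd-index sum = 225 mod 256 = 225 → c0 e1.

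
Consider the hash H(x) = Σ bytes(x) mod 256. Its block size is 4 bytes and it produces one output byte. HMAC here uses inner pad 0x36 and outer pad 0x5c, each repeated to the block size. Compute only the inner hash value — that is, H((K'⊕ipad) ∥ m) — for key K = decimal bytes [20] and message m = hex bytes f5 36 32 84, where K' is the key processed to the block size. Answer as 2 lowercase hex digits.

a5

Key decimal bytes [20] = 14 is 1 byte ≤ B = 4; zero-pad to 4 bytes: K' = 14 00 00 00.
K' ⊕ ipad = 22 36 36 36.
Inner input = 22 36 36 36 ∥ f5 36 32 84.
Inner hash: sum = 34+54+54+54+245+54+50+132 = 677; mod 256 = 165 → a5.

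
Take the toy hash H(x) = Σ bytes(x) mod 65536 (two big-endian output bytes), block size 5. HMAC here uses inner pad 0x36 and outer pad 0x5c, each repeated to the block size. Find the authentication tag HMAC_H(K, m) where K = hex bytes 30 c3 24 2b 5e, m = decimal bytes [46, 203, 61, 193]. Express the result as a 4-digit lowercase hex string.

0288

Key hex bytes 30 c3 24 2b 5e is exactly B = 5 bytes: K' = 30 c3 24 2b 5e.
K' ⊕ ipad = 06 f5 12 1d 68.  K' ⊕ opad = 6c 9f 78 77 02.
Inner input = (K'⊕ipad) ∥ m = 06 f5 12 1d 68 ∥ 2e cb 3d c1.
Inner hash: sum = 6+245+18+29+104+46+203+61+193 = 905 → 03 89.
Outer input = (K'⊕opad) ∥ inner = 6c 9f 78 77 02 ∥ 03 89.
Outer hash (tag): sum = 108+159+120+119+2+3+137 = 648 → 02 88.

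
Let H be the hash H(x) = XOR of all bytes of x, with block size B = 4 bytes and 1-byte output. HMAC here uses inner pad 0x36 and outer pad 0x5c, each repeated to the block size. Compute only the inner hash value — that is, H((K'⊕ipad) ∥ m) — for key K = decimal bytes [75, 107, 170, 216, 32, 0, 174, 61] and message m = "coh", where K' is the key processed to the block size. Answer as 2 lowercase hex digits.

Key decimal bytes [75, 107, 170, 216, 32, 0, 174, 61] = 4b 6b aa d8 20 00 ae 3d is 8 bytes > B = 4, so hash it first: H(key) = e1, then zero-pad to 4 bytes: K' = e1 00 00 00.
K' ⊕ ipad = d7 36 36 36.
Inner input = d7 36 36 36 ∥ 63 6f 68.
Inner hash: XOR d7⊕36⊕36⊕36⊕63⊕6f⊕68 = 85.

85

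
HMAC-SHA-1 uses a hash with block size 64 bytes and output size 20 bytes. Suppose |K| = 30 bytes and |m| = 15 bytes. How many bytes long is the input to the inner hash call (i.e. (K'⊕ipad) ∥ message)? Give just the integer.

Key is 30 ≤ 64 bytes, zero-padded: |K'| = 64.
Inner input = (K'⊕ipad) ∥ m → 64 + 15 = 79 bytes.

79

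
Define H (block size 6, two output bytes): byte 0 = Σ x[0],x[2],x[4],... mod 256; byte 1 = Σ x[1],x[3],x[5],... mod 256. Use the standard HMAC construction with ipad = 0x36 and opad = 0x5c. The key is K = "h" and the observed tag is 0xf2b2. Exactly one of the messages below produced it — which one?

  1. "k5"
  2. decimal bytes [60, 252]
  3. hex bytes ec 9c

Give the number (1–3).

Key "h" = 68 is 1 byte ≤ B = 6; zero-pad to 6 bytes: K' = 68 00 00 00 00 00.
K' ⊕ ipad = 5e 36 36 36 36 36; K' ⊕ opad = 34 5c 5c 5c 5c 5c.
m1: inner = H(5e 36 36 36 36 36 6b 35) = 35 d7; tag = H(34 5c 5c 5c 5c 5c 35 d7) = 21eb
m2: inner = H(5e 36 36 36 36 36 3c fc) = 06 9e; tag = H(34 5c 5c 5c 5c 5c 06 9e) = f2b2 ← matches
m3: inner = H(5e 36 36 36 36 36 ec 9c) = b6 3e; tag = H(34 5c 5c 5c 5c 5c b6 3e) = a252

2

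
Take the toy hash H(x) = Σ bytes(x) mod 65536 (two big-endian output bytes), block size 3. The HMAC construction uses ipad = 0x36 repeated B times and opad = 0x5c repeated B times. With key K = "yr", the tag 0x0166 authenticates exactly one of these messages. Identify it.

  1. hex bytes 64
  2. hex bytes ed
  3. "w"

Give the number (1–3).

2

Key "yr" = 79 72 is 2 bytes ≤ B = 3; zero-pad to 3 bytes: K' = 79 72 00.
K' ⊕ ipad = 4f 44 36; K' ⊕ opad = 25 2e 5c.
m1: inner = H(4f 44 36 64) = 01 2d; tag = H(25 2e 5c 01 2d) = 00dd
m2: inner = H(4f 44 36 ed) = 01 b6; tag = H(25 2e 5c 01 b6) = 0166 ← matches
m3: inner = H(4f 44 36 77) = 01 40; tag = H(25 2e 5c 01 40) = 00f0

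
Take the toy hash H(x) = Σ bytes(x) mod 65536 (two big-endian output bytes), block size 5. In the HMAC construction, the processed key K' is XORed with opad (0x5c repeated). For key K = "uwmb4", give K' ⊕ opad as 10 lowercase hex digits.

Key "uwmb4" = 75 77 6d 62 34 is exactly B = 5 bytes: K' = 75 77 6d 62 34.
XOR each byte with 0x5c: 75⊕5c=29, 77⊕5c=2b, 6d⊕5c=31, 62⊕5c=3e, 34⊕5c=68.

292b313e68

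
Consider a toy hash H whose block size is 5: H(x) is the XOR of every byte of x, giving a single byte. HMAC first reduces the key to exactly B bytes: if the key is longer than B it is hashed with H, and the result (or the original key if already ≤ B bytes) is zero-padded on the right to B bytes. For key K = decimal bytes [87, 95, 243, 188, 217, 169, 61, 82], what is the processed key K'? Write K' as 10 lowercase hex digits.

|K| = 8 > B = 5, so first hash the key.
H(K): XOR 57⊕5f⊕f3⊕bc⊕d9⊕a9⊕3d⊕52 = 58.
Zero-pad H(K) = 58 to 5 bytes: K' = 58 00 00 00 00.

5800000000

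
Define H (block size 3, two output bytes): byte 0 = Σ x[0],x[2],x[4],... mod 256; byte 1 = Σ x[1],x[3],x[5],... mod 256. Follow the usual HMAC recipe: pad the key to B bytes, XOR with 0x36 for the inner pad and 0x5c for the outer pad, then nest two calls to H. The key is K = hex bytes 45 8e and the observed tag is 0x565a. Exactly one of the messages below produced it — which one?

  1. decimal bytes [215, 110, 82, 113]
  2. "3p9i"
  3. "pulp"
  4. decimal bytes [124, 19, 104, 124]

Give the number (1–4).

Key hex bytes 45 8e is 2 bytes ≤ B = 3; zero-pad to 3 bytes: K' = 45 8e 00.
K' ⊕ ipad = 73 b8 36; K' ⊕ opad = 19 d2 5c.
m1: inner = H(73 b8 36 d7 6e 52 71) = 88 e1; tag = H(19 d2 5c 88 e1) = 565a ← matches
m2: inner = H(73 b8 36 33 70 39 69) = 82 24; tag = H(19 d2 5c 82 24) = 9954
m3: inner = H(73 b8 36 70 75 6c 70) = 8e 94; tag = H(19 d2 5c 8e 94) = 0960
m4: inner = H(73 b8 36 7c 13 68 7c) = 38 9c; tag = H(19 d2 5c 38 9c) = 110a

1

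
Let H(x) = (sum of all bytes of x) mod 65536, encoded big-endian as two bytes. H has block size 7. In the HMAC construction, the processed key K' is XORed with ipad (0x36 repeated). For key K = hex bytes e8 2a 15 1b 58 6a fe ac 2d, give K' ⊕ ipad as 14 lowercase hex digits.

35ed3636363636

Key hex bytes e8 2a 15 1b 58 6a fe ac 2d is 9 bytes > B = 7, so hash it first: H(key) = 03 db, then zero-pad to 7 bytes: K' = 03 db 00 00 00 00 00.
XOR each byte with 0x36: 03⊕36=35, db⊕36=ed, 00⊕36=36, 00⊕36=36, 00⊕36=36, 00⊕36=36, 00⊕36=36.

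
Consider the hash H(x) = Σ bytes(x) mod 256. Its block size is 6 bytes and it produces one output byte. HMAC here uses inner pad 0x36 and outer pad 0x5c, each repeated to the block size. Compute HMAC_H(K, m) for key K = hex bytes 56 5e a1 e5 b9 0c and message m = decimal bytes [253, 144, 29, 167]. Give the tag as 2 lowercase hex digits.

Key hex bytes 56 5e a1 e5 b9 0c is exactly B = 6 bytes: K' = 56 5e a1 e5 b9 0c.
K' ⊕ ipad = 60 68 97 d3 8f 3a.  K' ⊕ opad = 0a 02 fd b9 e5 50.
Inner input = (K'⊕ipad) ∥ m = 60 68 97 d3 8f 3a ∥ fd 90 1d a7.
Inner hash: sum = 96+104+151+211+143+58+253+144+29+167 = 1356; mod 256 = 76 → 4c.
Outer input = (K'⊕opad) ∥ inner = 0a 02 fd b9 e5 50 ∥ 4c.
Outer hash (tag): sum = 10+2+253+185+229+80+76 = 835; mod 256 = 67 → 43.

43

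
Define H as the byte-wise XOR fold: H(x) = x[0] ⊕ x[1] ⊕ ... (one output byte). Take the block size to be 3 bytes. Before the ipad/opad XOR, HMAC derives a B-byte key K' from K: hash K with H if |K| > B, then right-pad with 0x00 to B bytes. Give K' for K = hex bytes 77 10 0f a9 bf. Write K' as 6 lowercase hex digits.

|K| = 5 > B = 3, so first hash the key.
H(K): XOR 77⊕10⊕0f⊕a9⊕bf = 7e.
Zero-pad H(K) = 7e to 3 bytes: K' = 7e 00 00.

7e0000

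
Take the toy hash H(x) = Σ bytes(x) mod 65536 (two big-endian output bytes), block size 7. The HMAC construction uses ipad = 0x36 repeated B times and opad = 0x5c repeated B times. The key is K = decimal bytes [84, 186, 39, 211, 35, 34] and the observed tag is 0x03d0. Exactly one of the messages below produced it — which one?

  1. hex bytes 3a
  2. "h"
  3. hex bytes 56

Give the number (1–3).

1

Key decimal bytes [84, 186, 39, 211, 35, 34] = 54 ba 27 d3 23 22 is 6 bytes ≤ B = 7; zero-pad to 7 bytes: K' = 54 ba 27 d3 23 22 00.
K' ⊕ ipad = 62 8c 11 e5 15 14 36; K' ⊕ opad = 08 e6 7b 8f 7f 7e 5c.
m1: inner = H(62 8c 11 e5 15 14 36 3a) = 02 7d; tag = H(08 e6 7b 8f 7f 7e 5c 02 7d) = 03d0 ← matches
m2: inner = H(62 8c 11 e5 15 14 36 68) = 02 ab; tag = H(08 e6 7b 8f 7f 7e 5c 02 ab) = 03fe
m3: inner = H(62 8c 11 e5 15 14 36 56) = 02 99; tag = H(08 e6 7b 8f 7f 7e 5c 02 99) = 03ec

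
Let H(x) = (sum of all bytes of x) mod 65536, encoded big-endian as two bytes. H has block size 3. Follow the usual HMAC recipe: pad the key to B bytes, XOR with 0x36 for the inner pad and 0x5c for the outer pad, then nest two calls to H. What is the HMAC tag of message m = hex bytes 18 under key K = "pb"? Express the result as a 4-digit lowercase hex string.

01ae

Key "pb" = 70 62 is 2 bytes ≤ B = 3; zero-pad to 3 bytes: K' = 70 62 00.
K' ⊕ ipad = 46 54 36.  K' ⊕ opad = 2c 3e 5c.
Inner input = (K'⊕ipad) ∥ m = 46 54 36 ∥ 18.
Inner hash: sum = 70+84+54+24 = 232 → 00 e8.
Outer input = (K'⊕opad) ∥ inner = 2c 3e 5c ∥ 00 e8.
Outer hash (tag): sum = 44+62+92+0+232 = 430 → 01 ae.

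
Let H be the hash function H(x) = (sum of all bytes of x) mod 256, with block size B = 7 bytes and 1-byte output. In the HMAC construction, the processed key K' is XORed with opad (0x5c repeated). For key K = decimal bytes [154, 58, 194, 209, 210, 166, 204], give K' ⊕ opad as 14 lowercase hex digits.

c6669e8d8efa90

Key decimal bytes [154, 58, 194, 209, 210, 166, 204] = 9a 3a c2 d1 d2 a6 cc is exactly B = 7 bytes: K' = 9a 3a c2 d1 d2 a6 cc.
XOR each byte with 0x5c: 9a⊕5c=c6, 3a⊕5c=66, c2⊕5c=9e, d1⊕5c=8d, d2⊕5c=8e, a6⊕5c=fa, cc⊕5c=90.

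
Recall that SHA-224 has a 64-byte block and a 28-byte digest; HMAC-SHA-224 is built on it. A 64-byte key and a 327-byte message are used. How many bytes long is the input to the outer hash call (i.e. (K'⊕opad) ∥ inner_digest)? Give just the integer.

92

Key is 64 ≤ 64 bytes, zero-padded: |K'| = 64.
Outer input = (K'⊕opad) ∥ H(inner) → 64 + 28 = 92 bytes.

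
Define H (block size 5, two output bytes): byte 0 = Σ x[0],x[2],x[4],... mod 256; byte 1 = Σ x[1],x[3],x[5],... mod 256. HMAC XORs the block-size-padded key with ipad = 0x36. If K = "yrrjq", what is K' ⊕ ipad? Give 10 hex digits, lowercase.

4f44445c47

Key "yrrjq" = 79 72 72 6a 71 is exactly B = 5 bytes: K' = 79 72 72 6a 71.
XOR each byte with 0x36: 79⊕36=4f, 72⊕36=44, 72⊕36=44, 6a⊕36=5c, 71⊕36=47.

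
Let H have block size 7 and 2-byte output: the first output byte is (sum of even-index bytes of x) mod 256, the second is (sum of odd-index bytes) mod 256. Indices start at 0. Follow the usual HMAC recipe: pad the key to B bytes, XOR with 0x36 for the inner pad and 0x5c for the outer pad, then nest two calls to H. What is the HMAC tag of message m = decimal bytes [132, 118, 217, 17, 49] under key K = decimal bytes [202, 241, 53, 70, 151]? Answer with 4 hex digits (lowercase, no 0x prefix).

Key decimal bytes [202, 241, 53, 70, 151] = ca f1 35 46 97 is 5 bytes ≤ B = 7; zero-pad to 7 bytes: K' = ca f1 35 46 97 00 00.
K' ⊕ ipad = fc c7 03 70 a1 36 36.  K' ⊕ opad = 96 ad 69 1a cb 5c 5c.
Inner input = (K'⊕ipad) ∥ m = fc c7 03 70 a1 36 36 ∥ 84 76 d9 11 31.
Inner hash: even-index sum = 605 mod 256 = 93; odd-index sum = 763 mod 256 = 251 → 5d fb.
Outer input = (K'⊕opad) ∥ inner = 96 ad 69 1a cb 5c 5c ∥ 5d fb.
Outer hash (tag): even-index sum = 801 mod 256 = 33; odd-index sum = 384 mod 256 = 128 → 21 80.

2180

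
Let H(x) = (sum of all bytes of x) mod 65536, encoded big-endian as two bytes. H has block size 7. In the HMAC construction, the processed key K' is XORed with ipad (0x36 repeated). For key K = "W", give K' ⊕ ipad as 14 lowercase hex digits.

61363636363636

Key "W" = 57 is 1 byte ≤ B = 7; zero-pad to 7 bytes: K' = 57 00 00 00 00 00 00.
XOR each byte with 0x36: 57⊕36=61, 00⊕36=36, 00⊕36=36, 00⊕36=36, 00⊕36=36, 00⊕36=36, 00⊕36=36.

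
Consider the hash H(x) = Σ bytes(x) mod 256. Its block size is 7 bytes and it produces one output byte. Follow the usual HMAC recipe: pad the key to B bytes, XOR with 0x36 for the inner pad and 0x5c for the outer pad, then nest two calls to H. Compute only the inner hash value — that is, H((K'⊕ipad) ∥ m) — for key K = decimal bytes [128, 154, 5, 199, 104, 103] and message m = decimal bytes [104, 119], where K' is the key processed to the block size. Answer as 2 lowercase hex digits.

4a

Key decimal bytes [128, 154, 5, 199, 104, 103] = 80 9a 05 c7 68 67 is 6 bytes ≤ B = 7; zero-pad to 7 bytes: K' = 80 9a 05 c7 68 67 00.
K' ⊕ ipad = b6 ac 33 f1 5e 51 36.
Inner input = b6 ac 33 f1 5e 51 36 ∥ 68 77.
Inner hash: sum = 182+172+51+241+94+81+54+104+119 = 1098; mod 256 = 74 → 4a.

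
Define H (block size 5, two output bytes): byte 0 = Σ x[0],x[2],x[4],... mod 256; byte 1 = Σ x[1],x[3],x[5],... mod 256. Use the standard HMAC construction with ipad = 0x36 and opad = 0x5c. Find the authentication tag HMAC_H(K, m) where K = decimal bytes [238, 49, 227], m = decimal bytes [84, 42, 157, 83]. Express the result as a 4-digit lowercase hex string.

fb29

Key decimal bytes [238, 49, 227] = ee 31 e3 is 3 bytes ≤ B = 5; zero-pad to 5 bytes: K' = ee 31 e3 00 00.
K' ⊕ ipad = d8 07 d5 36 36.  K' ⊕ opad = b2 6d bf 5c 5c.
Inner input = (K'⊕ipad) ∥ m = d8 07 d5 36 36 ∥ 54 2a 9d 53.
Inner hash: even-index sum = 608 mod 256 = 96; odd-index sum = 302 mod 256 = 46 → 60 2e.
Outer input = (K'⊕opad) ∥ inner = b2 6d bf 5c 5c ∥ 60 2e.
Outer hash (tag): even-index sum = 507 mod 256 = 251; odd-index sum = 297 mod 256 = 41 → fb 29.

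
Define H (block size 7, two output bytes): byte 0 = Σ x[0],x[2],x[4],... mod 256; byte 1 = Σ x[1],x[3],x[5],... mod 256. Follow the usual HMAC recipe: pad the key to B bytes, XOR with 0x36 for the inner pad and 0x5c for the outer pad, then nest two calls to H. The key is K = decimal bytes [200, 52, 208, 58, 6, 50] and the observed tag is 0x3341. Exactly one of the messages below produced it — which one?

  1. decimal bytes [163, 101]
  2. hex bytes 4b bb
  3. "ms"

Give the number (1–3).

2

Key decimal bytes [200, 52, 208, 58, 6, 50] = c8 34 d0 3a 06 32 is 6 bytes ≤ B = 7; zero-pad to 7 bytes: K' = c8 34 d0 3a 06 32 00.
K' ⊕ ipad = fe 02 e6 0c 30 04 36; K' ⊕ opad = 94 68 8c 66 5a 6e 5c.
m1: inner = H(fe 02 e6 0c 30 04 36 a3 65) = af b5; tag = H(94 68 8c 66 5a 6e 5c af b5) = 8beb
m2: inner = H(fe 02 e6 0c 30 04 36 4b bb) = 05 5d; tag = H(94 68 8c 66 5a 6e 5c 05 5d) = 3341 ← matches
m3: inner = H(fe 02 e6 0c 30 04 36 6d 73) = bd 7f; tag = H(94 68 8c 66 5a 6e 5c bd 7f) = 55f9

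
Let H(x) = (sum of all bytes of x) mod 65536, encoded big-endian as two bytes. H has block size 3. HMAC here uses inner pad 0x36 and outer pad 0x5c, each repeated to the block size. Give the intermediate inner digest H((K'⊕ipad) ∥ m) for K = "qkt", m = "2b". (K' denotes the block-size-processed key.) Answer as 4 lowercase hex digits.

Key "qkt" = 71 6b 74 is exactly B = 3 bytes: K' = 71 6b 74.
K' ⊕ ipad = 47 5d 42.
Inner input = 47 5d 42 ∥ 32 62.
Inner hash: sum = 71+93+66+50+98 = 378 → 01 7a.

017a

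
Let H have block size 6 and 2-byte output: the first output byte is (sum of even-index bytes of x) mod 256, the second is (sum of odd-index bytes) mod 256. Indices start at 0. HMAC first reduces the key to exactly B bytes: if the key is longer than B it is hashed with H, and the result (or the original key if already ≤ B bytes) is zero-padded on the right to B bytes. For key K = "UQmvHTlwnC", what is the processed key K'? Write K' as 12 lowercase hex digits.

|K| = 10 > B = 6, so first hash the key.
H(K): even-index sum = 484 mod 256 = 228; odd-index sum = 469 mod 256 = 213 → e4 d5.
Zero-pad H(K) = e4 d5 to 6 bytes: K' = e4 d5 00 00 00 00.

e4d500000000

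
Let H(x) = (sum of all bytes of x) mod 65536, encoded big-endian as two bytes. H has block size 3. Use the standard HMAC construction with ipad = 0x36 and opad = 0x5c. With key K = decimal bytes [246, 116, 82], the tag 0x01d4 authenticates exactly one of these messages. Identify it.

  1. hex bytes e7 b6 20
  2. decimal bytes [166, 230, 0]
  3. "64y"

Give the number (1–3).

Key decimal bytes [246, 116, 82] = f6 74 52 is exactly B = 3 bytes: K' = f6 74 52.
K' ⊕ ipad = c0 42 64; K' ⊕ opad = aa 28 0e.
m1: inner = H(c0 42 64 e7 b6 20) = 03 23; tag = H(aa 28 0e 03 23) = 0106
m2: inner = H(c0 42 64 a6 e6 00) = 02 f2; tag = H(aa 28 0e 02 f2) = 01d4 ← matches
m3: inner = H(c0 42 64 36 34 79) = 02 49; tag = H(aa 28 0e 02 49) = 012b

2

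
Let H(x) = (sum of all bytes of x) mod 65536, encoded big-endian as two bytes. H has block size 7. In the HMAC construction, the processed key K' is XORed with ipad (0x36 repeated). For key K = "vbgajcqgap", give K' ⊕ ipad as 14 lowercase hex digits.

32203636363636

Key "vbgajcqgap" = 76 62 67 61 6a 63 71 67 61 70 is 10 bytes > B = 7, so hash it first: H(key) = 04 16, then zero-pad to 7 bytes: K' = 04 16 00 00 00 00 00.
XOR each byte with 0x36: 04⊕36=32, 16⊕36=20, 00⊕36=36, 00⊕36=36, 00⊕36=36, 00⊕36=36, 00⊕36=36.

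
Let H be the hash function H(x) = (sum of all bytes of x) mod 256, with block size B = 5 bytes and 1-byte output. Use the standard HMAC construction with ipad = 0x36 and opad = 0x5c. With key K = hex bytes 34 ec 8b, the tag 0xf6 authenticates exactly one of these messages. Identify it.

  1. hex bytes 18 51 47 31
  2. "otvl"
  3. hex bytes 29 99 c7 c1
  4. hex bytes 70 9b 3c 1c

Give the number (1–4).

3

Key hex bytes 34 ec 8b is 3 bytes ≤ B = 5; zero-pad to 5 bytes: K' = 34 ec 8b 00 00.
K' ⊕ ipad = 02 da bd 36 36; K' ⊕ opad = 68 b0 d7 5c 5c.
m1: inner = H(02 da bd 36 36 18 51 47 31) = e6; tag = H(68 b0 d7 5c 5c e6) = 8d
m2: inner = H(02 da bd 36 36 6f 74 76 6c) = ca; tag = H(68 b0 d7 5c 5c ca) = 71
m3: inner = H(02 da bd 36 36 29 99 c7 c1) = 4f; tag = H(68 b0 d7 5c 5c 4f) = f6 ← matches
m4: inner = H(02 da bd 36 36 70 9b 3c 1c) = 68; tag = H(68 b0 d7 5c 5c 68) = 0f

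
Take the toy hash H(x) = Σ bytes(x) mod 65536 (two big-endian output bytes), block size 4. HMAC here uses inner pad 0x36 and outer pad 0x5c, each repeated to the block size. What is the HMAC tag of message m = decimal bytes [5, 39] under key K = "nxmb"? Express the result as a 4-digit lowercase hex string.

0147

Key "nxmb" = 6e 78 6d 62 is exactly B = 4 bytes: K' = 6e 78 6d 62.
K' ⊕ ipad = 58 4e 5b 54.  K' ⊕ opad = 32 24 31 3e.
Inner input = (K'⊕ipad) ∥ m = 58 4e 5b 54 ∥ 05 27.
Inner hash: sum = 88+78+91+84+5+39 = 385 → 01 81.
Outer input = (K'⊕opad) ∥ inner = 32 24 31 3e ∥ 01 81.
Outer hash (tag): sum = 50+36+49+62+1+129 = 327 → 01 47.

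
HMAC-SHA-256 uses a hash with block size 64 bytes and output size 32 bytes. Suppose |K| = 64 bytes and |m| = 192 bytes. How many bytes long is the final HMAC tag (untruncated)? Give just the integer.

The tag is one SHA-256 digest: 32 bytes.

32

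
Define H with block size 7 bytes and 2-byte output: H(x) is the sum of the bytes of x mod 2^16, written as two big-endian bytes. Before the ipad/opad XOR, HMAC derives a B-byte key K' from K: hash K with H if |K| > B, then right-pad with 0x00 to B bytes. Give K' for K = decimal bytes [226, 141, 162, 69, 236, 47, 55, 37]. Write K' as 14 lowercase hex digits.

03cd0000000000

|K| = 8 > B = 7, so first hash the key.
H(K): sum = 226+141+162+69+236+47+55+37 = 973 → 03 cd.
Zero-pad H(K) = 03 cd to 7 bytes: K' = 03 cd 00 00 00 00 00.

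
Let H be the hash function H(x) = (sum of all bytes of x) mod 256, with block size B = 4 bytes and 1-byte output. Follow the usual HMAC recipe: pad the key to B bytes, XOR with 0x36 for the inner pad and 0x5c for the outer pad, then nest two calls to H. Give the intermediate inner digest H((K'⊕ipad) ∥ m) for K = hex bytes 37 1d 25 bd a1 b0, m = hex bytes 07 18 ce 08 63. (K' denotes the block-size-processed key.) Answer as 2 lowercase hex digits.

Key hex bytes 37 1d 25 bd a1 b0 is 6 bytes > B = 4, so hash it first: H(key) = 87, then zero-pad to 4 bytes: K' = 87 00 00 00.
K' ⊕ ipad = b1 36 36 36.
Inner input = b1 36 36 36 ∥ 07 18 ce 08 63.
Inner hash: sum = 177+54+54+54+7+24+206+8+99 = 683; mod 256 = 171 → ab.

ab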